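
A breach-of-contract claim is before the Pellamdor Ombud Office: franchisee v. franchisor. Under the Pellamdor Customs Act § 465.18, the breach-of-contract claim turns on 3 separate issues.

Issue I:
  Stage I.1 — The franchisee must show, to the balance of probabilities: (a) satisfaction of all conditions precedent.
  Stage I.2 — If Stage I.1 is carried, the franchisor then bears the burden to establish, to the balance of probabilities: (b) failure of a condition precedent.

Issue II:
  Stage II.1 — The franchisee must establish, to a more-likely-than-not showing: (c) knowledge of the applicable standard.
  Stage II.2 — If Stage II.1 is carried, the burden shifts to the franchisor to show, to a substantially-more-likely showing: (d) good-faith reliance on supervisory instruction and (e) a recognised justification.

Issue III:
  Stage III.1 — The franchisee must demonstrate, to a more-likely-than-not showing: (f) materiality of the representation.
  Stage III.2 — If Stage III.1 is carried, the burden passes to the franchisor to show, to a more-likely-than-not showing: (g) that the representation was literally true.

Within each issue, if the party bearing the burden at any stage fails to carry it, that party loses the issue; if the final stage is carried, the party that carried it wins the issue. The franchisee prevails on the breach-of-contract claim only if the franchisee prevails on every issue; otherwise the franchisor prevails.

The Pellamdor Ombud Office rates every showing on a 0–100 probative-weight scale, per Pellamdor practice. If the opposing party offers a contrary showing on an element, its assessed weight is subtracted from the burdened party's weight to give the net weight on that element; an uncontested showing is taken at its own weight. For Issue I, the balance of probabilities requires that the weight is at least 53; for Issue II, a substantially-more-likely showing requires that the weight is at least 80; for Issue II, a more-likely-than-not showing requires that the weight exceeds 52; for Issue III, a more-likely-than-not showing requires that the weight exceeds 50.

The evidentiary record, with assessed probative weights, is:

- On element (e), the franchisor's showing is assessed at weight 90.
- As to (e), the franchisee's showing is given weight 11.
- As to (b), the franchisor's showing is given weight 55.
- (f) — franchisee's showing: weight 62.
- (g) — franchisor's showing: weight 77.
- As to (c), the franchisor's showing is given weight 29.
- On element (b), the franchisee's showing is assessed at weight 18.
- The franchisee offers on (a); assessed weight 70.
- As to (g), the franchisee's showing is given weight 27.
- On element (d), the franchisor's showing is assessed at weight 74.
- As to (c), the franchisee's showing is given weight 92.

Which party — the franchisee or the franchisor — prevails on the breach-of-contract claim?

franchisee

— Issue I —
At Stage I.1 the franchisee must meet the balance of probabilities (weight is at least 53): on (a) the weight is 70, ≥ 53, so (a) meets the standard.
  Stage I.1 carried; the burden shifts to the franchisor.
At Stage I.2 the franchisor must meet the balance of probabilities (weight is at least 53): on (b) the weight is 55 less the opposing 18 gives net 37, which does not reach 53, so (b) does not meet the standard.
  Not every element is met, so the franchisor fails to carry Stage I.2.
The franchisee prevails on this issue.
— Issue II —
At Stage II.1 the franchisee must meet a more-likely-than-not showing (weight exceeds 52): on (c) the weight is 92 less the opposing 29 gives net 63, which does exceed 52, so (c) meets the standard.
  The franchisee carries Stage II.1; the franchisor now bears the burden.
At Stage II.2 the franchisor must meet a substantially-more-likely showing (weight is at least 80): on (d) the weight is 74, < 80, so (d) does not meet the standard; on (e) the weight is 90 less the opposing 11 gives net 79, < 80, so (e) does not meet the standard.
  The franchisor does not carry Stage II.2.
The franchisee prevails on this issue.
— Issue III —
At Stage III.1 the franchisee must meet a more-likely-than-not showing (weight exceeds 50): on (f) the weight is 62, > 50, so (f) meets the standard.
  The franchisee carries Stage III.1; the franchisor now bears the burden.
At Stage III.2 the franchisor must meet a more-likely-than-not showing (weight exceeds 50): on (g) the weight is 77 less the opposing 27 gives net 50, which does not exceed 50, so (g) does not meet the standard.
  Stage III.2 not carried; the franchisor fails its burden.
The franchisee prevails on this issue.
Per-issue: Issue I → franchisee; Issue II → franchisee; Issue III → franchisee. The franchisee must prevail on every issue; overall, the franchisee prevails.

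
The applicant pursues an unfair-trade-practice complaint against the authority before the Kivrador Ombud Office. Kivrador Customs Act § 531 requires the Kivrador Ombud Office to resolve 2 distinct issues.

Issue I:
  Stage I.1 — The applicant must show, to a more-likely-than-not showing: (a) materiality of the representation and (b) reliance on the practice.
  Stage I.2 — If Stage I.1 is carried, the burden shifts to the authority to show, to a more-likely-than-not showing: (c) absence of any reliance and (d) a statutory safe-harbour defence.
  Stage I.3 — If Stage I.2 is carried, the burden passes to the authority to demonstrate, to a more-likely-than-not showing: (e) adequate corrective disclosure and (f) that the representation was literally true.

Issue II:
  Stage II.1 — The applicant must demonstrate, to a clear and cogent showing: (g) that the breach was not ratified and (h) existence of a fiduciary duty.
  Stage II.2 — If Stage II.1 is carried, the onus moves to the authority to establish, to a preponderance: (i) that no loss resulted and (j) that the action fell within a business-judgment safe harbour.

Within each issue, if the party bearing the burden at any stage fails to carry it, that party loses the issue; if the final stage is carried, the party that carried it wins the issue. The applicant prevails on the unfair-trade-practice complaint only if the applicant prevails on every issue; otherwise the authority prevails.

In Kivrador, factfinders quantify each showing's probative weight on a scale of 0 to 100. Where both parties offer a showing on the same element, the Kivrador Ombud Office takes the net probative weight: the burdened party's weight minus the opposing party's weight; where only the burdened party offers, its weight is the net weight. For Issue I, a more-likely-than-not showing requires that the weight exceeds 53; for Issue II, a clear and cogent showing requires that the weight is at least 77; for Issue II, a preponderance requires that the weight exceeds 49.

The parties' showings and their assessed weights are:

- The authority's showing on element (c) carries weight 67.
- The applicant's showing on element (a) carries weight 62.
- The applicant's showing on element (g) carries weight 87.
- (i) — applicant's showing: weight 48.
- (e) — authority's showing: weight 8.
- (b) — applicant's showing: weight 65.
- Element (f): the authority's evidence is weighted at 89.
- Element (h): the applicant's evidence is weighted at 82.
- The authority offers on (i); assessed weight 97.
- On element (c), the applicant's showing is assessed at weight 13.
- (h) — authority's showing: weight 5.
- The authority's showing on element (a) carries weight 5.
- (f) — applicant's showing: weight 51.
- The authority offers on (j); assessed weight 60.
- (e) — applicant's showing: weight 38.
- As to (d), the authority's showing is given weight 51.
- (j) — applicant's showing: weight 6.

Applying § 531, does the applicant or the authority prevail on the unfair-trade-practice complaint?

— Issue I —
At Stage I.1 the applicant must meet a more-likely-than-not showing (weight exceeds 53): on (a) the weight is 62 less the opposing 5 gives net 57, > 53, so (a) meets the standard; on (b) the weight is 65, > 53, so (b) meets the standard.
  Stage I.1 carried; the burden shifts to the authority.
At Stage I.2 the authority must meet a more-likely-than-not showing (weight exceeds 53): on (c) the weight is 67 less the opposing 13 gives net 54, > 53, so (c) meets the standard; on (d) the weight is 51, which does not exceed 53, so (d) does not meet the standard.
  Not every element is met, so the authority fails to carry Stage I.2.
The analysis ends at Stage I.2; the applicant prevails on this issue.
— Issue II —
Stage II.1 — burden on applicant; standard: a clear and cogent showing (weight is at least 77).
    (g): 87 ≥ 77 [met]
    (h): 82 − 5 = 77 ≥ 77 [met]
  Stage II.1 carried; the burden shifts to the authority.
Stage II.2 — burden on authority; standard: a preponderance (weight exceeds 49).
    (i): 97 − 48 = 49 ≤ 49 [not met]
    (j): 60 − 6 = 54 > 49 [met]
  The authority does not carry Stage II.2.
So the applicant prevails on this issue.
Per-issue: Issue I → applicant; Issue II → applicant. The applicant must prevail on every issue; overall, the applicant prevails.

applicant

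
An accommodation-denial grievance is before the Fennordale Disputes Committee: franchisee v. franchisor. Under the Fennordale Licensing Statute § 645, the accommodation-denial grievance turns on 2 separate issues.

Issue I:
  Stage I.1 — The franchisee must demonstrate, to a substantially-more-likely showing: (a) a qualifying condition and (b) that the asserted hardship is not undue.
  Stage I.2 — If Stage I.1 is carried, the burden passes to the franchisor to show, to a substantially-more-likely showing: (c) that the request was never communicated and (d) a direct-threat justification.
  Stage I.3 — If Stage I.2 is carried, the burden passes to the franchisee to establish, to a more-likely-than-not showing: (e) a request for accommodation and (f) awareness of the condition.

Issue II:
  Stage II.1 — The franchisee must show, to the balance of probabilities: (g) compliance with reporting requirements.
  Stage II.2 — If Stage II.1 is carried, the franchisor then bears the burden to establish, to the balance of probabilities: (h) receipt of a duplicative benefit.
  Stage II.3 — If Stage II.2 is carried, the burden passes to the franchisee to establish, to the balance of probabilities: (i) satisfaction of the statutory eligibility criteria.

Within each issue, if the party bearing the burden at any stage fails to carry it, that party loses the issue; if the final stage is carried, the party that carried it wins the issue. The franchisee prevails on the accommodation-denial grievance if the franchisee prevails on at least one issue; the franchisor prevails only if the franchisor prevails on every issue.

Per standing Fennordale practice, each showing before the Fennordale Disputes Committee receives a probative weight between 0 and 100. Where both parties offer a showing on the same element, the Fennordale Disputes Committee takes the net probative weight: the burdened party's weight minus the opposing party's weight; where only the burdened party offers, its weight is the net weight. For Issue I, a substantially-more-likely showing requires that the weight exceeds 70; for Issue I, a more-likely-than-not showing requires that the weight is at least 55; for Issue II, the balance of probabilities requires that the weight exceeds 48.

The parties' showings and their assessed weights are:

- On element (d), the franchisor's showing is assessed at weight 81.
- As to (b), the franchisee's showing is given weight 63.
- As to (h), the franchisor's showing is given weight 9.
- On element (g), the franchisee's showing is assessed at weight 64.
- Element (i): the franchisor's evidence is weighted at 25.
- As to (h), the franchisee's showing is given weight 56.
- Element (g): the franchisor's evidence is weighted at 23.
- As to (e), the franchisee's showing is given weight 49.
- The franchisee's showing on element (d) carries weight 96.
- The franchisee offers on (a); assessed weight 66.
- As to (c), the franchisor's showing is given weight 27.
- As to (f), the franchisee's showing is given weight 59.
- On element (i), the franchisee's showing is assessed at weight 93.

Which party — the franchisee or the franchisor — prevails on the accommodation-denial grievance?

— Issue I —
Stage I.1 (franchisee, a substantially-more-likely showing, weight exceeds 70): (a) 66 ≤ 70 — fails; (b) 63 ≤ 70 — fails.
  The franchisee does not carry Stage I.1.
The analysis ends at Stage I.1; the franchisor prevails on this issue.
— Issue II —
Stage II.1 — burden on franchisee; standard: the balance of probabilities (weight exceeds 48).
    (g): 64 − 23 = 41 ≤ 48 [not met]
  Stage II.1 not carried; the franchisee fails its burden.
So the franchisor prevails on this issue.
Per-issue: Issue I → franchisor; Issue II → franchisor. The franchisee must prevail on at least one issue; overall, the franchisor prevails.

franchisor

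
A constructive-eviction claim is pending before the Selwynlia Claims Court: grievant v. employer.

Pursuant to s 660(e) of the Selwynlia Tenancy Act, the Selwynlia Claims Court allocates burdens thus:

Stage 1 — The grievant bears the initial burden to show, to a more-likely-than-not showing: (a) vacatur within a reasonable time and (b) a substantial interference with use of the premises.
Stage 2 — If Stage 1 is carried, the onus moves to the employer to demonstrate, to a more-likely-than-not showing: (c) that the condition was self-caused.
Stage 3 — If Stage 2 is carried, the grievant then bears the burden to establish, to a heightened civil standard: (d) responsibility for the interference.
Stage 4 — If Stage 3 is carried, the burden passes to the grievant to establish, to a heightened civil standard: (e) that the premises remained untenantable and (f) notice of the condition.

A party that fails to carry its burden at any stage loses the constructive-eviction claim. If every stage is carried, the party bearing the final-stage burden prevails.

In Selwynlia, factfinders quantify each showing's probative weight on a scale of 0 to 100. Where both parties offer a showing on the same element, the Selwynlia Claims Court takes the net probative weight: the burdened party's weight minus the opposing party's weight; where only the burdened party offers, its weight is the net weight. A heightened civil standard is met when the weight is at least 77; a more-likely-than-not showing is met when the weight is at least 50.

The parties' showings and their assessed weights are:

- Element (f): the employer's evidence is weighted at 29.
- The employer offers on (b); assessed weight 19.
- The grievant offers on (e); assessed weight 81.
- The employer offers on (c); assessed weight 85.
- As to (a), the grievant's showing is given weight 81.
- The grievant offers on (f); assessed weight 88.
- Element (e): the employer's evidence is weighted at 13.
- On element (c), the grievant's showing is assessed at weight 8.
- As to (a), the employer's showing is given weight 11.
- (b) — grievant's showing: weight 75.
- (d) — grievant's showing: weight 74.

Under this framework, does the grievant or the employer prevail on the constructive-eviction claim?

Stage 1 (grievant, a more-likely-than-not showing, weight is at least 50): (a) net 81−11=70 ≥ 50 — meets; (b) net 75−19=56 ≥ 50 — meets.
  Stage 1 carried; the burden shifts to the employer.
Stage 2 (employer, a more-likely-than-not showing, weight is at least 50): (c) net 85−8=77 ≥ 50 — meets.
  The employer carries Stage 2; the grievant now bears the burden.
Stage 3 (grievant, a heightened civil standard, weight is at least 77): (d) 74 < 77 — fails.
  Not every element is met, so the grievant fails to carry Stage 3.
The analysis ends at Stage 3; the employer prevails.

employer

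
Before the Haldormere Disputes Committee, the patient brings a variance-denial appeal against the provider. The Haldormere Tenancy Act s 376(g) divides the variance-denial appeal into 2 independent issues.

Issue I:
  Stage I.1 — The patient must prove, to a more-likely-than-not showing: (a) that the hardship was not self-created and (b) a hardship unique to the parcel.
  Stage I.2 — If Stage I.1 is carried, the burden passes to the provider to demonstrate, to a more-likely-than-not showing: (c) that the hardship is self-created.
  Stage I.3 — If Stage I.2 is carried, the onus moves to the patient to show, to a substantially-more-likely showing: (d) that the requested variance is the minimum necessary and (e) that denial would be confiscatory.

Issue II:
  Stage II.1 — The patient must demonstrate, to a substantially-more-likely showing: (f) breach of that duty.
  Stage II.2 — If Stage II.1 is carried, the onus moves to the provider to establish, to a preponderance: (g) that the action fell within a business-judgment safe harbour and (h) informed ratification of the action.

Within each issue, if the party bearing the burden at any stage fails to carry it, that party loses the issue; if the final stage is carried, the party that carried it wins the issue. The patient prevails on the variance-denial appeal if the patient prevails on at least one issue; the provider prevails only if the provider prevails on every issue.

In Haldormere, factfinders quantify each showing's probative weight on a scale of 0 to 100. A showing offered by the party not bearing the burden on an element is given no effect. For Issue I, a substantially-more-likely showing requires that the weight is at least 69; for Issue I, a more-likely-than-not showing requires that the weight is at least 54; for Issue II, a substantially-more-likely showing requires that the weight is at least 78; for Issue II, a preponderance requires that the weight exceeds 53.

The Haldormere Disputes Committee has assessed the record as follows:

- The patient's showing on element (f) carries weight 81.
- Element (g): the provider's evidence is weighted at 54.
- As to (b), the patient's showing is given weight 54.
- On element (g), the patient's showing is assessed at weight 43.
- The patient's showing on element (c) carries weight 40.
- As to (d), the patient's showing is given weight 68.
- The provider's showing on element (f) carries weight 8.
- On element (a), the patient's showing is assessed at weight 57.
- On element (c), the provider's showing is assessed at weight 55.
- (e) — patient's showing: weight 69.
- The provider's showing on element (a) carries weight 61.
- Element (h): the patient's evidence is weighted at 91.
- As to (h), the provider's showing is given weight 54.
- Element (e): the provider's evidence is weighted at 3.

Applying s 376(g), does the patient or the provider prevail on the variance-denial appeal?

provider

— Issue I —
Stage I.1 (patient, a more-likely-than-not showing, weight is at least 54): (a) 57 (provider's 61 disregarded) ≥ 54 — meets; (b) 54 ≥ 54 — meets.
  The patient carries Stage I.1; the provider now bears the burden.
Stage I.2 (provider, a more-likely-than-not showing, weight is at least 54): (c) 55 (patient's 40 disregarded) ≥ 54 — meets.
  The provider carries Stage I.2; the patient now bears the burden.
Stage I.3 (patient, a substantially-more-likely showing, weight is at least 69): (d) 68 < 69 — fails; (e) 69 (provider's 3 disregarded) ≥ 69 — meets.
  The patient does not carry Stage I.3.
So the provider prevails on this issue.
— Issue II —
Stage II.1 — burden on patient; standard: a substantially-more-likely showing (weight is at least 78).
    (f): 81 (provider's 8 disregarded) ≥ 78 [met]
  All elements met. The burden passes to the provider.
Stage II.2 — burden on provider; standard: a preponderance (weight exceeds 53).
    (g): 54 (patient's 43 disregarded) > 53 [met]
    (h): 54 (patient's 91 disregarded) > 53 [met]
  The provider carries the last stage.
Every stage carried; the provider prevails on this issue.
Per-issue: Issue I → provider; Issue II → provider. The patient must prevail on at least one issue; overall, the provider prevails.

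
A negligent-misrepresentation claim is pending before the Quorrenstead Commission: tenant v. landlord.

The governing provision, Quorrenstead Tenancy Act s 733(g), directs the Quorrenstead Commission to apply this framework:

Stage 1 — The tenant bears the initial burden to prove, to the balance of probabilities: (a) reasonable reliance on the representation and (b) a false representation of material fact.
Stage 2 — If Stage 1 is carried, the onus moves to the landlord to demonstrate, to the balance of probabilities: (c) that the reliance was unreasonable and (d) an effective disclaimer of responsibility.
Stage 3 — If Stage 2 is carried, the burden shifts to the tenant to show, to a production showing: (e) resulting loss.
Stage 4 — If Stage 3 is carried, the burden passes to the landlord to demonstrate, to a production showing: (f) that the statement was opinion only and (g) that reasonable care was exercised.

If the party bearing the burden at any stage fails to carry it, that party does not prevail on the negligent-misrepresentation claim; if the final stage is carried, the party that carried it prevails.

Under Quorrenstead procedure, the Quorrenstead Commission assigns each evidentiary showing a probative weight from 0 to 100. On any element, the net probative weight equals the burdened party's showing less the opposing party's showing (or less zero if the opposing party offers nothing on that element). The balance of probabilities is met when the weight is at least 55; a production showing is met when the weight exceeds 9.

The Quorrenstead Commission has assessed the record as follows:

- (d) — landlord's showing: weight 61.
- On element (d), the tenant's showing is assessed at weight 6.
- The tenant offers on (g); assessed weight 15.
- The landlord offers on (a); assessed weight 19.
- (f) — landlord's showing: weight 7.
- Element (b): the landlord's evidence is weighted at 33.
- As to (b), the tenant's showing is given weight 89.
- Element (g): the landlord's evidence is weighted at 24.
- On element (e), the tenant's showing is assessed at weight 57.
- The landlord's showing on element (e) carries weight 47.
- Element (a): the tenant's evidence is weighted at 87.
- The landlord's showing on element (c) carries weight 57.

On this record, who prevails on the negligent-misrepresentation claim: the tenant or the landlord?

Stage 1 — burden on tenant; standard: the balance of probabilities (weight is at least 55).
    (a): 87 − 19 = 68 ≥ 55 [met]
    (b): 89 − 33 = 56 ≥ 55 [met]
  The tenant carries Stage 1; the landlord now bears the burden.
Stage 2 — burden on landlord; standard: the balance of probabilities (weight is at least 55).
    (c): 57 ≥ 55 [met]
    (d): 61 − 6 = 55 ≥ 55 [met]
  The landlord carries Stage 2; the tenant now bears the burden.
Stage 3 — burden on tenant; standard: a production showing (weight exceeds 9).
    (e): 57 − 47 = 10 > 9 [met]
  All elements met. The burden passes to the landlord.
Stage 4 — burden on landlord; standard: a production showing (weight exceeds 9).
    (f): 7 ≤ 9 [not met]
    (g): 24 − 15 = 9 ≤ 9 [not met]
  Stage 4 not carried; the landlord fails its burden.
So the tenant prevails.

tenant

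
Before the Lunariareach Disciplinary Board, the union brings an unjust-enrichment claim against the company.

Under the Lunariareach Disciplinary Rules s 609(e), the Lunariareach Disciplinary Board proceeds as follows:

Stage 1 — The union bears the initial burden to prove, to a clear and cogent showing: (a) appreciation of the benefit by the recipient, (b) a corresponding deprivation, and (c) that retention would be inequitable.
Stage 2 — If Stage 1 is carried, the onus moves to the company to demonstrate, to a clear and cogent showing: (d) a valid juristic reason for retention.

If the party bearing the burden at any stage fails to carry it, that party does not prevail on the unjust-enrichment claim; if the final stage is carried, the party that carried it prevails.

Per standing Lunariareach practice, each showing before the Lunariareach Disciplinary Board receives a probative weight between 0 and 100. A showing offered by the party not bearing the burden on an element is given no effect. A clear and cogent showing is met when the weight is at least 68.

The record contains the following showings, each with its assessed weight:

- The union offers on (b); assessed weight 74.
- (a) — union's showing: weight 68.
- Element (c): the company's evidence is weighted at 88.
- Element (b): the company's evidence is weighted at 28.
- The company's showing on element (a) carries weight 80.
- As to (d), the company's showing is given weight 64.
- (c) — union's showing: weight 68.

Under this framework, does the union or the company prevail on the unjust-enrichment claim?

Stage 1 (union, a clear and cogent showing, weight is at least 68): (a) 68 (company's 80 disregarded) ≥ 68 — meets; (b) 74 (company's 28 disregarded) ≥ 68 — meets; (c) 68 (company's 88 disregarded) ≥ 68 — meets.
  The union carries Stage 1; the company now bears the burden.
Stage 2 (company, a clear and cogent showing, weight is at least 68): (d) 64 < 68 — fails.
  Not every element is met, so the company fails to carry Stage 2.
The union prevails.

union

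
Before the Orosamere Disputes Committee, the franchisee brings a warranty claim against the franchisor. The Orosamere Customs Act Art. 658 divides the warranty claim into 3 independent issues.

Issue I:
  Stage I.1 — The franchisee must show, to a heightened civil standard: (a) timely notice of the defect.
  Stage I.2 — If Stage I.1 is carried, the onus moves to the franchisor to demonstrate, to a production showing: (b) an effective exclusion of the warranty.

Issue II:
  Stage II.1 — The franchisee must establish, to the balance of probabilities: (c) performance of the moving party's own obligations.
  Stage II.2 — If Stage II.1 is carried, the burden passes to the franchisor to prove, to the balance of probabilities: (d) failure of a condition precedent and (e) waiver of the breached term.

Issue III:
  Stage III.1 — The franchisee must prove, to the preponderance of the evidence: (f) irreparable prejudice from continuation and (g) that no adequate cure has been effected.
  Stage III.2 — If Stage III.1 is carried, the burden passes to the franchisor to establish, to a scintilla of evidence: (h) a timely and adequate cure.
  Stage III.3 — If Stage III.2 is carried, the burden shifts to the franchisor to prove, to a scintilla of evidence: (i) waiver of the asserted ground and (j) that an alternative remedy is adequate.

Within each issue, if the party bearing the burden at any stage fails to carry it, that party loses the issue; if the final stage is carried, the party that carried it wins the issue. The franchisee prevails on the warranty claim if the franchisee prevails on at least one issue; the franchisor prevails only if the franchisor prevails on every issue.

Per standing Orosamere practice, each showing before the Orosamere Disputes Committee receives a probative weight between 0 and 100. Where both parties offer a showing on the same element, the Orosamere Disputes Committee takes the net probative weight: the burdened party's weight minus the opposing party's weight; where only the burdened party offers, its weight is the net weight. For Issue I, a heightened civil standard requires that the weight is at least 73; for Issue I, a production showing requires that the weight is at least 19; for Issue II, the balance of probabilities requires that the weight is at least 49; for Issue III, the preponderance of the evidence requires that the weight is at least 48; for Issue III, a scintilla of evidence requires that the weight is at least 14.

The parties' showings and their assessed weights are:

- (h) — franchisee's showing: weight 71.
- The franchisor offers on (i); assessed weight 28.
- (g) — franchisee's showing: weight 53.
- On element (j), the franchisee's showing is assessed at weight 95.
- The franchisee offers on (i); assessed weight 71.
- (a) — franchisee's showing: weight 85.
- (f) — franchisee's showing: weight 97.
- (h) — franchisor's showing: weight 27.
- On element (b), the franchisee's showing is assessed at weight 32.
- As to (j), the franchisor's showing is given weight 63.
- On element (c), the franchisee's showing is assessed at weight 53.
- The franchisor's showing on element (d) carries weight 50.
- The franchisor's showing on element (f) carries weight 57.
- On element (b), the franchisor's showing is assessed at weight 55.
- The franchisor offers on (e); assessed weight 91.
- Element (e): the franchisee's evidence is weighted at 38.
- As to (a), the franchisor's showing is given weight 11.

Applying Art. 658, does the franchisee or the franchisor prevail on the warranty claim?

franchisor

— Issue I —
At Stage I.1 the franchisee must meet a heightened civil standard (weight is at least 73): on (a) the weight is 85 less the opposing 11 gives net 74, which does reach 73, so (a) meets the standard.
  The franchisee carries Stage I.1; the franchisor now bears the burden.
At Stage I.2 the franchisor must meet a production showing (weight is at least 19): on (b) the weight is 55 less the opposing 32 gives net 23, which does reach 19, so (b) meets the standard.
  All elements met at the final stage.
Every stage carried; the franchisor prevails on this issue.
— Issue II —
Stage II.1 (franchisee, the balance of probabilities, weight is at least 49): (c) 53 ≥ 49 — meets.
  Stage II.1 carried; the burden shifts to the franchisor.
Stage II.2 (franchisor, the balance of probabilities, weight is at least 49): (d) 50 ≥ 49 — meets; (e) net 91−38=53 ≥ 49 — meets.
  Stage II.2 carried; the final stage is satisfied.
All stages carried — the franchisor prevails on this issue.
— Issue III —
Stage III.1 — burden on franchisee; standard: the preponderance of the evidence (weight is at least 48).
    (f): 97 − 57 = 40 < 48 [not met]
    (g): 53 ≥ 48 [met]
  Stage III.1 not carried; the franchisee fails its burden.
The franchisor prevails on this issue.
Per-issue: Issue I → franchisor; Issue II → franchisor; Issue III → franchisor. The franchisee must prevail on at least one issue; overall, the franchisor prevails.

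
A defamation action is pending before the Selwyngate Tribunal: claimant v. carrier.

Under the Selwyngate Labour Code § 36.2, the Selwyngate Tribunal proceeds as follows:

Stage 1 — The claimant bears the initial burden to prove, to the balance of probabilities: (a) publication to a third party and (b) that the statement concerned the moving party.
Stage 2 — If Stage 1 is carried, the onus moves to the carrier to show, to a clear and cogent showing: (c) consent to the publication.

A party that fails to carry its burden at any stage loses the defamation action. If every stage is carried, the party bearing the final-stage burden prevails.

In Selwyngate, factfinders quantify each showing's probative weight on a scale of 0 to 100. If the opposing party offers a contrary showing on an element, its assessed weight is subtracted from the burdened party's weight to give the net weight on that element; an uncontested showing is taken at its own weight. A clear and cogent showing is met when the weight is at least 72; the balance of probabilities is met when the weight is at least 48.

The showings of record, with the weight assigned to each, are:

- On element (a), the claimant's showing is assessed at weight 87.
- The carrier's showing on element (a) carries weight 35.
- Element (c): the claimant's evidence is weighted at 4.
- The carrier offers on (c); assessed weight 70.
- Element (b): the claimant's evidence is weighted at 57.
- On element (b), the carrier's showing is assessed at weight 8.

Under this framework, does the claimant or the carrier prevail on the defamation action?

Stage 1 — burden on claimant; standard: the balance of probabilities (weight is at least 48).
    (a): 87 − 35 = 52 ≥ 48 [met]
    (b): 57 − 8 = 49 ≥ 48 [met]
  All elements met. The burden passes to the carrier.
Stage 2 — burden on carrier; standard: a clear and cogent showing (weight is at least 72).
    (c): 70 − 4 = 66 < 72 [not met]
  Stage 2 not carried; the carrier fails its burden.
So the claimant prevails.

claimant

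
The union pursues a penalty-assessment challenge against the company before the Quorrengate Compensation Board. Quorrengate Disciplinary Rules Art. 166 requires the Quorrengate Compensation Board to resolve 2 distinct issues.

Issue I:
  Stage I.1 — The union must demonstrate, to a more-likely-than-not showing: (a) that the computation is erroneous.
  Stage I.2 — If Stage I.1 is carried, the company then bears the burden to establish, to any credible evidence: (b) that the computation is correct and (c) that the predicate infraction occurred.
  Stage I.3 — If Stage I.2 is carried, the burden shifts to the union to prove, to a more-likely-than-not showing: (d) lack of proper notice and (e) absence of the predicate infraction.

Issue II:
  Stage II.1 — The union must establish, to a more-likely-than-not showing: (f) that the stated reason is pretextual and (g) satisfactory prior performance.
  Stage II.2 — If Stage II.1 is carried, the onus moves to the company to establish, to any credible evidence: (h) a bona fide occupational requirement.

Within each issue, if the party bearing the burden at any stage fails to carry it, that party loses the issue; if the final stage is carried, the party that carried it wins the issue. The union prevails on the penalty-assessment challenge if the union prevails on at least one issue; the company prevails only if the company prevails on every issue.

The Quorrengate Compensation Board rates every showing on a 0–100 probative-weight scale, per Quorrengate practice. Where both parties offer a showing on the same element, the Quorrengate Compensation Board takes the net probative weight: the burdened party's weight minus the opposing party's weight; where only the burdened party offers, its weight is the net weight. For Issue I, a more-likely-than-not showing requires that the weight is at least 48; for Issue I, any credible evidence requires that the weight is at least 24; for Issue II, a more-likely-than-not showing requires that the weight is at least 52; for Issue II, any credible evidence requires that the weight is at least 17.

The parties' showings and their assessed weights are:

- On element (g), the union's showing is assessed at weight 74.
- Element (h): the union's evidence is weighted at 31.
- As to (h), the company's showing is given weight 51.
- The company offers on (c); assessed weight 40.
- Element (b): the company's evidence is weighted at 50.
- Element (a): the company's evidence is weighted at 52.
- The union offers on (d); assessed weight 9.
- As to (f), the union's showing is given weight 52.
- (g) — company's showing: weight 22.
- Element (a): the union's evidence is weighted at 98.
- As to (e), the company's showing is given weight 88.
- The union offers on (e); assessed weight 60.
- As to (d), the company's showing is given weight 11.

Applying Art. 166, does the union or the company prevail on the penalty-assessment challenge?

company

— Issue I —
Stage I.1 — burden on union; standard: a more-likely-than-not showing (weight is at least 48).
    (a): 98 − 52 = 46 < 48 [not met]
  Stage I.1 not carried; the union fails its burden.
So the company prevails on this issue.
— Issue II —
Stage II.1 — burden on union; standard: a more-likely-than-not showing (weight is at least 52).
    (f): 52 ≥ 52 [met]
    (g): 74 − 22 = 52 ≥ 52 [met]
  Stage II.1 is satisfied; the onus moves to the company.
Stage II.2 — burden on company; standard: any credible evidence (weight is at least 17).
    (h): 51 − 31 = 20 ≥ 17 [met]
  All elements met at the final stage.
All stages carried — the company prevails on this issue.
Per-issue: Issue I → company; Issue II → company. The union must prevail on at least one issue; overall, the company prevails.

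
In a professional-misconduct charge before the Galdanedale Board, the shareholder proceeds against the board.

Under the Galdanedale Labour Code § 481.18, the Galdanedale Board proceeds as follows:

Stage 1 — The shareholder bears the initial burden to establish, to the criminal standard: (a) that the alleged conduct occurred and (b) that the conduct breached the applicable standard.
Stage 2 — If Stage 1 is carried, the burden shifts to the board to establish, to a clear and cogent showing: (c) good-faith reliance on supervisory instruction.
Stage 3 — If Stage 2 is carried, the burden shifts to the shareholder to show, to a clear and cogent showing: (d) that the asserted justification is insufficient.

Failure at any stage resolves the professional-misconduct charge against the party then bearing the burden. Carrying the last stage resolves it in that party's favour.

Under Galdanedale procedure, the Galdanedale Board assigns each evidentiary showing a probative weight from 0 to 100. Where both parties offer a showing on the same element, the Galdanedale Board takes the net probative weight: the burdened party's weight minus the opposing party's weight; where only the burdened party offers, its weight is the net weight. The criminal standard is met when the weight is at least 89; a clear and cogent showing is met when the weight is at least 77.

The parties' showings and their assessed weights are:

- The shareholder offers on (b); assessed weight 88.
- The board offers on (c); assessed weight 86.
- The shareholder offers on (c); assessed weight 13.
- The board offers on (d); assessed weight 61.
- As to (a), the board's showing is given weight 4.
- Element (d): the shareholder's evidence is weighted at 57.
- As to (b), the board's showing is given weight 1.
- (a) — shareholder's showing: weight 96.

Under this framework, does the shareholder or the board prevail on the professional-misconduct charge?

Stage 1 — burden on shareholder; standard: the criminal standard (weight is at least 89).
    (a): 96 − 4 = 92 ≥ 89 [met]
    (b): 88 − 1 = 87 < 89 [not met]
  The shareholder does not carry Stage 1.
The board prevails.

board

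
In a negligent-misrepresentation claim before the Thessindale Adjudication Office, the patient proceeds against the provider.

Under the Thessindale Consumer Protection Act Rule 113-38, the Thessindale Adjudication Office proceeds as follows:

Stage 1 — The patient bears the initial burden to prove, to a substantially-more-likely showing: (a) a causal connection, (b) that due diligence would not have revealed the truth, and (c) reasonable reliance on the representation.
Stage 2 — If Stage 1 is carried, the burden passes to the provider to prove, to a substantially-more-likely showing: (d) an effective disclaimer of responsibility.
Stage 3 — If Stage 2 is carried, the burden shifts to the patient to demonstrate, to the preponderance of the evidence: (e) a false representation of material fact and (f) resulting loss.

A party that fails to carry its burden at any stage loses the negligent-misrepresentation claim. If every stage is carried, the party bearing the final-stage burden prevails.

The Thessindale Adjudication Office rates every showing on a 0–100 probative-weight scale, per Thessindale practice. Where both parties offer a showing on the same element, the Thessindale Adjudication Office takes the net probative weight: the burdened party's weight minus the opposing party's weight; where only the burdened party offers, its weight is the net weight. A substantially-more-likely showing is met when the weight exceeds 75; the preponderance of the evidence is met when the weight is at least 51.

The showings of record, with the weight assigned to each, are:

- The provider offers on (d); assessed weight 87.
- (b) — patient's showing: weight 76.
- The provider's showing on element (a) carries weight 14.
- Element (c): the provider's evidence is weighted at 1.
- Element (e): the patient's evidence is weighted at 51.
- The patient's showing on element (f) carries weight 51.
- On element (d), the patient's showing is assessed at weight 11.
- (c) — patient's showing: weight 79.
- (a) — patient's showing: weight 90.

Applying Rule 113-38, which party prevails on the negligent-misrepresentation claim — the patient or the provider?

Stage 1 — burden on patient; standard: a substantially-more-likely showing (weight exceeds 75).
    (a): 90 − 14 = 76 > 75 [met]
    (b): 76 > 75 [met]
    (c): 79 − 1 = 78 > 75 [met]
  All elements met. The burden passes to the provider.
Stage 2 — burden on provider; standard: a substantially-more-likely showing (weight exceeds 75).
    (d): 87 − 11 = 76 > 75 [met]
  Stage 2 carried; the burden shifts to the patient.
Stage 3 — burden on patient; standard: the preponderance of the evidence (weight is at least 51).
    (e): 51 ≥ 51 [met]
    (f): 51 ≥ 51 [met]
  All elements met at the final stage.
All stages carried — the patient prevails.

patient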